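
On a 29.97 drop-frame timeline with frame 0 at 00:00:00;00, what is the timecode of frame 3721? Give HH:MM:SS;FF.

00:02:04;05

Each 10-minute DF block holds 10 × 60 × 30 − 9 × 2 = 17982 frames. 3721 ÷ 17982 → 0 full blocks, remainder 3721.
Within the partial block the first minute is 1800 frames and each further minute 1798, so 2 further minute boundaries passed. Total skipped labels = 18 × 0 + 2 × 2 = 4.
Non-drop label index = 3721 + 4 = 3725; at 30 labels/s that is 00:02:04:05, i.e. DF 00:02:04;05.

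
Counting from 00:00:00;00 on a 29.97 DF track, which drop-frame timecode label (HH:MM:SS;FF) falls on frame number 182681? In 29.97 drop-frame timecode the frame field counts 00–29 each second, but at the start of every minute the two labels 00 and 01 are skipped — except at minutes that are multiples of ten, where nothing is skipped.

Ten DF minutes hold 17982 frames, so frame 182681 lies in block 10 (frames 179820–197801) with 2861 frames into that block.
The block's first minute is 1800 frames and the rest 1798 each; 2861 frames reaches minute 1, so 10 × 18 + 1 × 2 = 182 labels have been skipped so far.
Adding those back, label number 182681 + 182 = 182863 at 30 labels/s is 6095 s + 13 f = 1 h 41 min 35 s frame 13, i.e. 01:41:35;13.

01:41:35;13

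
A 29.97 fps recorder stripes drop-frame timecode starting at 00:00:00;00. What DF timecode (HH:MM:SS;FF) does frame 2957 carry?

Each 10-minute DF block holds 10 × 60 × 30 − 9 × 2 = 17982 frames. 2957 ÷ 17982 → 0 full blocks, remainder 2957.
Within the partial block the first minute is 1800 frames and each further minute 1798, so 1 further minute boundary passed. Total skipped labels = 18 × 0 + 2 × 1 = 2.
Non-drop label index = 2957 + 2 = 2959; at 30 labels/s that is 00:01:38:19, i.e. DF 00:01:38;19.

00:01:38;19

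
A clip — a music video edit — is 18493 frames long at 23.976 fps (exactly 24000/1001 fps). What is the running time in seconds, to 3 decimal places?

Running time = 18493 × 1001/24000 = 18511493/24000 s ≈ 771.312 s.

771.312 seconds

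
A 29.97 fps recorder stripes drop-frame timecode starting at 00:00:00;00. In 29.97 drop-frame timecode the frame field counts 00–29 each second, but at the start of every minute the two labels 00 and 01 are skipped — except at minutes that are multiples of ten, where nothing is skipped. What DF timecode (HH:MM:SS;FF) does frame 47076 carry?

00:26:10;24

Each 10-minute DF block holds 10 × 60 × 30 − 9 × 2 = 17982 frames. 47076 ÷ 17982 → 2 full blocks, remainder 11112.
Within the partial block the first minute is 1800 frames and each further minute 1798, so 6 further minute boundaries passed. Total skipped labels = 18 × 2 + 2 × 6 = 48.
Non-drop label index = 47076 + 48 = 47124; at 30 labels/s that is 00:26:10:24, i.e. DF 00:26:10;24.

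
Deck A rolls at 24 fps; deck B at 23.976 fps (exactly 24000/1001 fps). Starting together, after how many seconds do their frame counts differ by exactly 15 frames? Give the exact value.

The gap grows by |24000/1001 − 24| = 24/1001 frames per second.
Time for a 15-frame gap: 15 ÷ (24/1001) = 625.625 s.

625.625 seconds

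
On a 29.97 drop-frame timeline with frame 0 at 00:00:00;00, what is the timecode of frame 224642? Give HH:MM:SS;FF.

Each 10-minute DF block holds 10 × 60 × 30 − 9 × 2 = 17982 frames. 224642 ÷ 17982 → 12 full blocks, remainder 8858.
Within the partial block the first minute is 1800 frames and each further minute 1798, so 4 further minute boundaries passed. Total skipped labels = 18 × 12 + 2 × 4 = 224.
Non-drop label index = 224642 + 224 = 224866; at 30 labels/s that is 02:04:55:16, i.e. DF 02:04:55;16.

02:04:55;16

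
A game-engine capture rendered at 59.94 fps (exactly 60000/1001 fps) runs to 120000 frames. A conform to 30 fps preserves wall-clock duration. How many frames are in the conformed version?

60060 frames

Target frames = source frames × (target rate / source rate) = 120000 × (30)/(60000/1001) = 120000 × 1001/2000 = 60060.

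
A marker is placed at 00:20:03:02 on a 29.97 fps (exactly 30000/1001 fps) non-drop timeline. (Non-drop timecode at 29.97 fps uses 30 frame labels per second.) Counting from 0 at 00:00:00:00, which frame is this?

Total seconds to the label: (0 × 3600 + 20 × 60 + 3) = 1203.
Frame index = 1203 × 30 + 2 = 36092.

36092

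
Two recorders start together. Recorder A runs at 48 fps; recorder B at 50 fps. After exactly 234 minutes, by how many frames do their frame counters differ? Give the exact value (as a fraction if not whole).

234 min = 14040 s.
A emits 48 × 14040 = 673920 frames; B emits 50 × 14040 = 702000.
Difference = 28080 frames; B is ahead of A.

28080 frames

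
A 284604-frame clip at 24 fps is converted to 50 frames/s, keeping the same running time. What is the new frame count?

592925 frames

Target frames = source frames × (target rate / source rate) = 284604 × (50)/(24) = 284604 × 25/12 = 592925.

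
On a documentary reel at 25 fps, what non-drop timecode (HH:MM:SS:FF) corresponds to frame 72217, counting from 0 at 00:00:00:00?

00:48:08:17

72217 ÷ 25 = 2888 full seconds, remainder 17 frames.
2888 s = 0 h 48 min 8 s.
Timecode: 00:48:08:17.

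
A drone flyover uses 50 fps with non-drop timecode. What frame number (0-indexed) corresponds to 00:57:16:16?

frame 171816

Total seconds to the label: (0 × 3600 + 57 × 60 + 16) = 3436.
Frame index = 3436 × 50 + 16 = 171816.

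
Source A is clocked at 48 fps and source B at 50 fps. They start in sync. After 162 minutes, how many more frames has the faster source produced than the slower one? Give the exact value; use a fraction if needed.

19440 frames

162 min = 9720 s.
A emits 48 × 9720 = 466560 frames; B emits 50 × 9720 = 486000.
Difference = 19440 frames; B is ahead of A.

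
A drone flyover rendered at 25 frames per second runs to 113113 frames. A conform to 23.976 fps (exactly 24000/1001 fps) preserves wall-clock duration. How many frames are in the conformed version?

108480 frames

Target frames = source frames × (target rate / source rate) = 113113 × (24000/1001)/(25) = 113113 × 960/1001 = 108480.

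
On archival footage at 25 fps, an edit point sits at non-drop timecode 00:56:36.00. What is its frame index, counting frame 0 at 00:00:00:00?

Total seconds to the label: (0 × 3600 + 56 × 60 + 36) = 3396.
Frame index = 3396 × 25 + 0 = 84900.

frame 84900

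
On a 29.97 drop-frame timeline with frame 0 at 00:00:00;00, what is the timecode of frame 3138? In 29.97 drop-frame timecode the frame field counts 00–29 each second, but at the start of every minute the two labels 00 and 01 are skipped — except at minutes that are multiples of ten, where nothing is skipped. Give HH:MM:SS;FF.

Each 10-minute DF block holds 10 × 60 × 30 − 9 × 2 = 17982 frames. 3138 ÷ 17982 → 0 full blocks, remainder 3138.
Within the partial block the first minute is 1800 frames and each further minute 1798, so 1 further minute boundary passed. Total skipped labels = 18 × 0 + 2 × 1 = 2.
Non-drop label index = 3138 + 2 = 3140; at 30 labels/s that is 00:01:44:20, i.e. DF 00:01:44;20.

00:01:44;20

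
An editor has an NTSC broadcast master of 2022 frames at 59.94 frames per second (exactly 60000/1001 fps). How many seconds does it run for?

Running time = 2022 / (60000/1001) = 33.7337 s.

33.7337 seconds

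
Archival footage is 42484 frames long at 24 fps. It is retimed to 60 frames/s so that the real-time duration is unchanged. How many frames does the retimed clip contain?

Target frames = source frames × (target rate / source rate) = 42484 × (60)/(24) = 42484 × 5/2 = 106210.

106210 frames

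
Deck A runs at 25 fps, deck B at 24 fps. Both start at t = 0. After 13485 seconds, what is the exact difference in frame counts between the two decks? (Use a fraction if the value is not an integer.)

A emits 25 × 13485 = 337125 frames; B emits 24 × 13485 = 323640.
Difference = 13485 frames; B is behind A.

13485 frames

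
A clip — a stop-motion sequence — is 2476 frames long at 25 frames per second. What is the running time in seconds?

99.04 seconds

Running time = 2476 / (25) = 99.04 s.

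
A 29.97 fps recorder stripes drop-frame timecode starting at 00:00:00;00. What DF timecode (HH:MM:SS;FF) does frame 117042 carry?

Each 10-minute DF block holds 10 × 60 × 30 − 9 × 2 = 17982 frames. 117042 ÷ 17982 → 6 full blocks, remainder 9150.
Within the partial block the first minute is 1800 frames and each further minute 1798, so 5 further minute boundaries passed. Total skipped labels = 18 × 6 + 2 × 5 = 118.
Non-drop label index = 117042 + 118 = 117160; at 30 labels/s that is 01:05:05:10, i.e. DF 01:05:05;10.

01:05:05;10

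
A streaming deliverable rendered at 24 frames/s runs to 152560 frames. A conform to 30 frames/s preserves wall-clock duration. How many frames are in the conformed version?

190700 frames

Target frames = source frames × (target rate / source rate) = 152560 × (30)/(24) = 152560 × 5/4 = 190700.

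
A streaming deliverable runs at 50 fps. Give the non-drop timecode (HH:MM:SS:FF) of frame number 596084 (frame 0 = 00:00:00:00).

596084 ÷ 50 = 11921 full seconds, remainder 34 frames.
11921 s = 3 h 18 min 41 s.
Timecode: 03:18:41:34.

03:18:41:34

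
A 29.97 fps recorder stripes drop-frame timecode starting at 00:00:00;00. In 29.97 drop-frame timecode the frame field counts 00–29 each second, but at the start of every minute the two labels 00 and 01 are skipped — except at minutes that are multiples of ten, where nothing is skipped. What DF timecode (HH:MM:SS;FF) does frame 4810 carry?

Each 10-minute DF block holds 10 × 60 × 30 − 9 × 2 = 17982 frames. 4810 ÷ 17982 → 0 full blocks, remainder 4810.
Within the partial block the first minute is 1800 frames and each further minute 1798, so 2 further minute boundaries passed. Total skipped labels = 18 × 0 + 2 × 2 = 4.
Non-drop label index = 4810 + 4 = 4814; at 30 labels/s that is 00:02:40:14, i.e. DF 00:02:40;14.

00:02:40;14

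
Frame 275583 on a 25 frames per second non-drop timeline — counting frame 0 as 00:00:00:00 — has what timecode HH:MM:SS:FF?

03:03:43:08

275583 ÷ 25 = 11023 full seconds, remainder 8 frames.
11023 s = 3 h 3 min 43 s.
Timecode: 03:03:43:08.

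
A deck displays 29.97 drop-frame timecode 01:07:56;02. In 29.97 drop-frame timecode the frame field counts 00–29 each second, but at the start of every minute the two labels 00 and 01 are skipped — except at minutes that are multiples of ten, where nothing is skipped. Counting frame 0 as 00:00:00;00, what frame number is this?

122160

Complete 10-minute blocks: 6, each 17982 frames → 107892.
Remaining 7 whole minutes in the current block: 1800 + 6 × 1798 = 12588 frames.
Within the current minute: 56 × 30 + 2 − 2 = 1680 (labels ;00/;01 skipped at this minute). Total = 107892 + 12588 + 1680 = 122160.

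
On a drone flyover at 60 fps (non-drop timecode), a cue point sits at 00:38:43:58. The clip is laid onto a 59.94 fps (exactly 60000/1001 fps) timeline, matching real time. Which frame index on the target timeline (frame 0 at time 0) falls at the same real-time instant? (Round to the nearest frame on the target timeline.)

Source frame index: (0×3600 + 38×60 + 43) × 60 + 58 = 139438.
Real time: 139438 / (60) = 69719/30 s.
Target frame: (69719/30) × (60000/1001) = 10726000/77 ≈ 139298.701 → 139299.

frame 139299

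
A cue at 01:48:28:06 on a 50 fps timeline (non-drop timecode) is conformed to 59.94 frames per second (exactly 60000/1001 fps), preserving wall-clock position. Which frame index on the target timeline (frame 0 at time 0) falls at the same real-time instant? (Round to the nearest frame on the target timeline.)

frame 390097

Source frame index: (1×3600 + 48×60 + 28) × 50 + 6 = 325406.
Real time: 325406 / (50) = 162703/25 s.
Target frame: (162703/25) × (60000/1001) = 390487200/1001 ≈ 390097.103 → 390097.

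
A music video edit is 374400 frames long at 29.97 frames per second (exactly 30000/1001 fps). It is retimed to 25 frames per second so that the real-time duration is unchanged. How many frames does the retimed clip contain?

312312 frames

Target frames = source frames × (target rate / source rate) = 374400 × (25)/(30000/1001) = 374400 × 1001/1200 = 312312.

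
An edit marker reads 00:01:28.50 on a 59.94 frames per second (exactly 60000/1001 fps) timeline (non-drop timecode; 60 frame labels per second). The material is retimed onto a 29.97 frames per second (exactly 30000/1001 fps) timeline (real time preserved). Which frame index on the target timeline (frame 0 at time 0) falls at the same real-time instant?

Source frame index: (0×3600 + 1×60 + 28) × 60 + 50 = 5330.
Real time: 5330 / (60000/1001) = 533533/6000 s.
Target frame: (533533/6000) × (30000/1001) = 2665.

frame 2665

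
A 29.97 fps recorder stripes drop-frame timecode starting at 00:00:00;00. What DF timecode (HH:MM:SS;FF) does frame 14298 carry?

00:07:57;02

Each 10-minute DF block holds 10 × 60 × 30 − 9 × 2 = 17982 frames. 14298 ÷ 17982 → 0 full blocks, remainder 14298.
Within the partial block the first minute is 1800 frames and each further minute 1798, so 7 further minute boundaries passed. Total skipped labels = 18 × 0 + 2 × 7 = 14.
Non-drop label index = 14298 + 14 = 14312; at 30 labels/s that is 00:07:57:02, i.e. DF 00:07:57;02.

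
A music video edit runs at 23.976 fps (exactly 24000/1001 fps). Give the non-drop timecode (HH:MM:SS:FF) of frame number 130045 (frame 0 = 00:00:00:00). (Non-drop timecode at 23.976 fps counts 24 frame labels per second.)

130045 ÷ 24 = 5418 full seconds, remainder 13 frames.
5418 s = 1 h 30 min 18 s.
Timecode: 01:30:18:13.

01:30:18:13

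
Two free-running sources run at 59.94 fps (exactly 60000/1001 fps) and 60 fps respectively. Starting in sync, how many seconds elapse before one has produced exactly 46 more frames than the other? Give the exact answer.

23023/30 seconds

The gap grows by |60 − 60000/1001| = 60/1001 frames per second.
Time for a 46-frame gap: 46 ÷ (60/1001) = 23023/30 s.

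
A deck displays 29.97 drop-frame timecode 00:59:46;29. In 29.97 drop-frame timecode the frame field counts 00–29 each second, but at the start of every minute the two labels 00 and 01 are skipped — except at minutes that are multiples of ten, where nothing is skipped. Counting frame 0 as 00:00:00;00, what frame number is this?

As if non-drop at 30 labels/s: (0 × 3600 + 59 × 60 + 46) × 30 + 29 = 107609.
Minute boundaries passed: 59; those not divisible by 10: 59 − 5 = 54; dropped labels = 2 × 54 = 108.
Actual frame index = 107609 − 108 = 107501.

107501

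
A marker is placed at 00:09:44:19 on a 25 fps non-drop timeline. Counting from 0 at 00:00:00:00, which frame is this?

frame 14619

Total seconds to the label: (0 × 3600 + 9 × 60 + 44) = 584.
Frame index = 584 × 25 + 19 = 14619.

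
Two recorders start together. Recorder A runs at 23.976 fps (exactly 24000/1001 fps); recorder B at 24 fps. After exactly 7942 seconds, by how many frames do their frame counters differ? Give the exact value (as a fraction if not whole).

17328/91 frames

A emits 24000/1001 × 7942 = 17328000/91 frames; B emits 24 × 7942 = 190608.
Difference = 17328/91 frames (≈ 190.4176); B is ahead of A.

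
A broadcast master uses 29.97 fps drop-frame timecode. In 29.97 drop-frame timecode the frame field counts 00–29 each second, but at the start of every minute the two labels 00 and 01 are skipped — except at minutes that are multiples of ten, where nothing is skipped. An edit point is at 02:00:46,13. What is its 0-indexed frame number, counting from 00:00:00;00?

Complete 10-minute blocks: 12, each 17982 frames → 215784.
Remaining 0 whole minutes in the current block: 0 frames.
Within the current minute: 46 × 30 + 13 = 1393. Total = 215784 + 0 + 1393 = 217177.

217177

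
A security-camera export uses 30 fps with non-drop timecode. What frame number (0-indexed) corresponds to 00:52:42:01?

Total seconds to the label: (0 × 3600 + 52 × 60 + 42) = 3162.
Frame index = 3162 × 30 + 1 = 94861.

94861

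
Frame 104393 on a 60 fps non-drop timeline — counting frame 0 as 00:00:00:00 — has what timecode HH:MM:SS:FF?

00:28:59:53

104393 ÷ 60 = 1739 full seconds, remainder 53 frames.
1739 s = 0 h 28 min 59 s.
Timecode: 00:28:59:53.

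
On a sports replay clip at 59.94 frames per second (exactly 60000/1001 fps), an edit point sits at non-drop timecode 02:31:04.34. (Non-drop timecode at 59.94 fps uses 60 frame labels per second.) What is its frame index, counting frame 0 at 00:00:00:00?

Total seconds to the label: (2 × 3600 + 31 × 60 + 4) = 9064.
Frame index = 9064 × 60 + 34 = 543874.

frame 543874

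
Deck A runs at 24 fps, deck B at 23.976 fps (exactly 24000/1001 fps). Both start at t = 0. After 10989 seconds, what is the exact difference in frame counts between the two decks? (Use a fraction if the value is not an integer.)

23976/91 frames

A emits 24 × 10989 = 263736 frames; B emits 24000/1001 × 10989 = 23976000/91.
Difference = 23976/91 frames (≈ 263.4725); B is behind A.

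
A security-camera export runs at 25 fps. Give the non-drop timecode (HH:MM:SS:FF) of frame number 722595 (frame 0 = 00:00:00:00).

722595 ÷ 25 = 28903 full seconds, remainder 20 frames.
28903 s = 8 h 1 min 43 s.
Timecode: 08:01:43:20.

08:01:43:20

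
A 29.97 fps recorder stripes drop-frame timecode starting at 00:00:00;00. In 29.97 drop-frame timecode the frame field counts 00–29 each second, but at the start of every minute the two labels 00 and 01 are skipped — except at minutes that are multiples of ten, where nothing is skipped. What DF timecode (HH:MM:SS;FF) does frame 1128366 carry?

Ten DF minutes hold 17982 frames, so frame 1128366 lies in block 62 (frames 1114884–1132865) with 13482 frames into that block.
The block's first minute is 1800 frames and the rest 1798 each; 13482 frames reaches minute 7, so 62 × 18 + 7 × 2 = 1130 labels have been skipped so far.
Adding those back, label number 1128366 + 1130 = 1129496 at 30 labels/s is 37649 s + 26 f = 10 h 27 min 29 s frame 26, i.e. 10:27:29;26.

10:27:29;26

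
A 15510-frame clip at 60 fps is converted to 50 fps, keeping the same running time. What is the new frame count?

12925 frames

Target frames = source frames × (target rate / source rate) = 15510 × (50)/(60) = 15510 × 5/6 = 12925.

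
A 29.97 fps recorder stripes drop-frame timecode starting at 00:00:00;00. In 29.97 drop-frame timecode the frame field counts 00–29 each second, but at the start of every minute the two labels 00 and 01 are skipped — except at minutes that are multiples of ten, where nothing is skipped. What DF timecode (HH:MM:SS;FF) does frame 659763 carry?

Ten DF minutes hold 17982 frames, so frame 659763 lies in block 36 (frames 647352–665333) with 12411 frames into that block.
The block's first minute is 1800 frames and the rest 1798 each; 12411 frames reaches minute 6, so 36 × 18 + 6 × 2 = 660 labels have been skipped so far.
Adding those back, label number 659763 + 660 = 660423 at 30 labels/s is 22014 s + 3 f = 6 h 6 min 54 s frame 3, i.e. 06:06:54;03.

06:06:54;03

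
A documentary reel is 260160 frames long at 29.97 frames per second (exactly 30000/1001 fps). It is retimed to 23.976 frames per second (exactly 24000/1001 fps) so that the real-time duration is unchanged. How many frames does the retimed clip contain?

Frames at target rate = 260160 × (24000/1001) / (30000/1001) = 208128.

208128 frames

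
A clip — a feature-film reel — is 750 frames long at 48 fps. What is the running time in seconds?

15.625 seconds

Running time = 750 / (48) = 15.625 s.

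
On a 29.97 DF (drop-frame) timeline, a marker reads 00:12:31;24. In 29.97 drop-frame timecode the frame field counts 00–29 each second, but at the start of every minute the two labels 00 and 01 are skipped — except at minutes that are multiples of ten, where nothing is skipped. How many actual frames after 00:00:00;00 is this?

As if non-drop at 30 labels/s: (0 × 3600 + 12 × 60 + 31) × 30 + 24 = 22554.
Minute boundaries passed: 12; those not divisible by 10: 12 − 1 = 11; dropped labels = 2 × 11 = 22.
Actual frame index = 22554 − 22 = 22532.

22532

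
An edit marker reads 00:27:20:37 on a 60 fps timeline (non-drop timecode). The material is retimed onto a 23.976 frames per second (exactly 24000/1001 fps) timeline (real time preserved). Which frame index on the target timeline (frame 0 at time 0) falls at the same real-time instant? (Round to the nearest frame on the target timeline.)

Source frame index: (0×3600 + 27×60 + 20) × 60 + 37 = 98437.
Real time: 98437 / (60) = 98437/60 s.
Target frame: (98437/60) × (24000/1001) = 39374800/1001 ≈ 39335.465 → 39335.

frame 39335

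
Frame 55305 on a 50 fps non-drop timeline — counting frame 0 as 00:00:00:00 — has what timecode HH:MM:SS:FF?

00:18:26:05

55305 ÷ 50 = 1106 full seconds, remainder 5 frames.
1106 s = 0 h 18 min 26 s.
Timecode: 00:18:26:05.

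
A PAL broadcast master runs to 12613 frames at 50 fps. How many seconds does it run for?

Running time = 12613 / (50) = 252.26 s.

252.26 seconds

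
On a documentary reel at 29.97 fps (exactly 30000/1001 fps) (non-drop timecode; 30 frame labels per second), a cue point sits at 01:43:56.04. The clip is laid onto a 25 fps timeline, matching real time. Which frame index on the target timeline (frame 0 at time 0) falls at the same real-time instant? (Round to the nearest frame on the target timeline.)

frame 156059

Source frame index: (1×3600 + 43×60 + 56) × 30 + 4 = 187084.
Real time: 187084 / (30000/1001) = 46817771/7500 s.
Target frame: (46817771/7500) × (25) = 46817771/300 ≈ 156059.237 → 156059.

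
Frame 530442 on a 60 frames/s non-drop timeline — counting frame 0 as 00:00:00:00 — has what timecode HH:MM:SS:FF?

02:27:20:42

530442 ÷ 60 = 8840 full seconds, remainder 42 frames.
8840 s = 2 h 27 min 20 s.
Timecode: 02:27:20:42.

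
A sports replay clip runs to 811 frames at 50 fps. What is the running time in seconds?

16.22 seconds

Running time = 811 / (50) = 16.22 s.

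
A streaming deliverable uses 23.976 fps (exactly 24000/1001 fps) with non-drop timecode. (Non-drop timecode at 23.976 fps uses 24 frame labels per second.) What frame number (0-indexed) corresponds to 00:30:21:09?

Total seconds to the label: (0 × 3600 + 30 × 60 + 21) = 1821.
Frame index = 1821 × 24 + 9 = 43713.

43713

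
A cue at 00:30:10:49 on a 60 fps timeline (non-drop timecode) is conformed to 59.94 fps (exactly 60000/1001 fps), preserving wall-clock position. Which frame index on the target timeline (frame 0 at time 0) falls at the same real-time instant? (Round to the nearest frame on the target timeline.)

Source frame index: (0×3600 + 30×60 + 10) × 60 + 49 = 108649.
Real time: 108649 / (60) = 108649/60 s.
Target frame: (108649/60) × (60000/1001) = 108649000/1001 ≈ 108540.460 → 108540.

frame 108540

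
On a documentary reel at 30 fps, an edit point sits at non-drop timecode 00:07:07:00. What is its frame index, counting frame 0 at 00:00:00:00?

frame 12810

Total seconds to the label: (0 × 3600 + 7 × 60 + 7) = 427.
Frame index = 427 × 30 + 0 = 12810.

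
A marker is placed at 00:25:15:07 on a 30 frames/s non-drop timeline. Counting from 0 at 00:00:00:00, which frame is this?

frame 45457

Total seconds to the label: (0 × 3600 + 25 × 60 + 15) = 1515.
Frame index = 1515 × 30 + 7 = 45457.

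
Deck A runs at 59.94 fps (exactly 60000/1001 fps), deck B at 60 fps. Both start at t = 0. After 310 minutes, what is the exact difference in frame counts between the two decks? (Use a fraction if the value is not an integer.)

1116000/1001 frames

310 min = 18600 s.
A emits 60000/1001 × 18600 = 1116000000/1001 frames; B emits 60 × 18600 = 1116000.
Difference = 1116000/1001 frames (≈ 1114.8851); B is ahead of A.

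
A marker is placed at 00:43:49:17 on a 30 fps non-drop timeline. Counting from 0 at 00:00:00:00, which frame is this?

78887

Total seconds to the label: (0 × 3600 + 43 × 60 + 49) = 2629.
Frame index = 2629 × 30 + 17 = 78887.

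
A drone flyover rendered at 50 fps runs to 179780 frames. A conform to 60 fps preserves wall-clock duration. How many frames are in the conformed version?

Frames at target rate = 179780 × (60) / (50) = 215736.

215736 frames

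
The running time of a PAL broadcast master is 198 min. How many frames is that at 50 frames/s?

594000 frames

198 min = 11880 s.
Frames = 11880 × 50 = 594000.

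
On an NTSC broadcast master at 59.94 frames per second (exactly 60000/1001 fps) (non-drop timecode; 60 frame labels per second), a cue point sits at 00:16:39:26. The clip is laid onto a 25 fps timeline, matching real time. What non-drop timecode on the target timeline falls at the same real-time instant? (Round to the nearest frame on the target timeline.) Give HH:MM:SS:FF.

Source frame index: (0×3600 + 16×60 + 39) × 60 + 26 = 59966.
Real time: 59966 / (60000/1001) = 30012983/30000 s.
Target frame: (30012983/30000) × (25) = 30012983/1200 ≈ 25010.819 → 25011.
At 25 labels/s: frame 25011 → 00:16:40:11.

00:16:40:11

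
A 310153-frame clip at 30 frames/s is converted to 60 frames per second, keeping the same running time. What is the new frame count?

620306 frames

Frames at target rate = 310153 × (60) / (30) = 620306.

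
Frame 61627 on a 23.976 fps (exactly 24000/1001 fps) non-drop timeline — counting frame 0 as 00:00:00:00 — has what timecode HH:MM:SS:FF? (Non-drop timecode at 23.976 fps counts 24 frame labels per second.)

00:42:47:19

61627 ÷ 24 = 2567 full seconds, remainder 19 frames.
2567 s = 0 h 42 min 47 s.
Timecode: 00:42:47:19.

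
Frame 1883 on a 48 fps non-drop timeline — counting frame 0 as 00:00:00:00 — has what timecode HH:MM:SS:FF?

00:00:39:11

1883 ÷ 48 = 39 full seconds, remainder 11 frames.
39 s = 0 h 0 min 39 s.
Timecode: 00:00:39:11.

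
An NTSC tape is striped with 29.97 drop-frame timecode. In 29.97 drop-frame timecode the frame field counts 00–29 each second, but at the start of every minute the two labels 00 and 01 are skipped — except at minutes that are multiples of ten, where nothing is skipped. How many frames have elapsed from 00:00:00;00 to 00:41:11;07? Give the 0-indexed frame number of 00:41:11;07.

As if non-drop at 30 labels/s: (0 × 3600 + 41 × 60 + 11) × 30 + 7 = 74137.
Minute boundaries passed: 41; those not divisible by 10: 41 − 4 = 37; dropped labels = 2 × 37 = 74.
Actual frame index = 74137 − 74 = 74063.

74063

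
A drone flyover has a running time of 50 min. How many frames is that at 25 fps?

50 min = 3000 s.
Frames = 3000 × 25 = 75000.

75000 frames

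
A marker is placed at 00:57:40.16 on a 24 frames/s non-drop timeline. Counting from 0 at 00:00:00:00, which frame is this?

83056

Total seconds to the label: (0 × 3600 + 57 × 60 + 40) = 3460.
Frame index = 3460 × 24 + 16 = 83056.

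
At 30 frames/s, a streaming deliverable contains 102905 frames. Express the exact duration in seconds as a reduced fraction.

20581/6 seconds

Running time = 102905 ÷ (30) = 102905 × 1/30 = 20581/6 s.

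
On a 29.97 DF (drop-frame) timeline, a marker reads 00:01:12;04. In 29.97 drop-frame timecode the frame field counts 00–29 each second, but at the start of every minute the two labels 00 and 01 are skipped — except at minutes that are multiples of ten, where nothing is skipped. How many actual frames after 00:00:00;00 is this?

Complete 10-minute blocks: 0, each 17982 frames → 0.
Remaining 1 whole minute in the current block: 1800 + 0 × 1798 = 1800 frames.
Within the current minute: 12 × 30 + 4 − 2 = 362 (labels ;00/;01 skipped at this minute). Total = 0 + 1800 + 362 = 2162.

2162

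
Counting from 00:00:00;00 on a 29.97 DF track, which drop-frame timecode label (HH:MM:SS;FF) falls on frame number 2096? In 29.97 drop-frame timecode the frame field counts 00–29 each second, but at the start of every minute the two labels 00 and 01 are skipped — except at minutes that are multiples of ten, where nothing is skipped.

00:01:09;28

Each 10-minute DF block holds 10 × 60 × 30 − 9 × 2 = 17982 frames. 2096 ÷ 17982 → 0 full blocks, remainder 2096.
Within the partial block the first minute is 1800 frames and each further minute 1798, so 1 further minute boundary passed. Total skipped labels = 18 × 0 + 2 × 1 = 2.
Non-drop label index = 2096 + 2 = 2098; at 30 labels/s that is 00:01:09:28, i.e. DF 00:01:09;28.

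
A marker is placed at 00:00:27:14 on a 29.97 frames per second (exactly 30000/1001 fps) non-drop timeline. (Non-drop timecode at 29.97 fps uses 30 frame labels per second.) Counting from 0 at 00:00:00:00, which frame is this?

Total seconds to the label: (0 × 3600 + 0 × 60 + 27) = 27.
Frame index = 27 × 30 + 14 = 824.

frame 824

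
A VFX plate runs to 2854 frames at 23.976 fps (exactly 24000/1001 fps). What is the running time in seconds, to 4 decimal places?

119.0356 seconds

Running time = 2854 × 1001/24000 = 1428427/12000 s ≈ 119.0356 s.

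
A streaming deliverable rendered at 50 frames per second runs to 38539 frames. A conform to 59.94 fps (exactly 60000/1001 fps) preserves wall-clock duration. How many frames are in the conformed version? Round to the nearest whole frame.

46201 frames

Frames at target rate = 38539 × (60000/1001) / (50) = 46246800/1001 ≈ 46200.599.
Nearest whole frame: 46201.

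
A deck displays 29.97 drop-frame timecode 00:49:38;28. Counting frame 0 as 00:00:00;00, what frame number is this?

Complete 10-minute blocks: 4, each 17982 frames → 71928.
Remaining 9 whole minutes in the current block: 1800 + 8 × 1798 = 16184 frames.
Within the current minute: 38 × 30 + 28 − 2 = 1166 (labels ;00/;01 skipped at this minute). Total = 71928 + 16184 + 1166 = 89278.

89278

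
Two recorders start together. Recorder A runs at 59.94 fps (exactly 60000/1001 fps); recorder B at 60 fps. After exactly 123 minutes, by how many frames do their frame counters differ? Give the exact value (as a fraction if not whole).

123 min = 7380 s.
A emits 60000/1001 × 7380 = 442800000/1001 frames; B emits 60 × 7380 = 442800.
Difference = 442800/1001 frames (≈ 442.3576); B is ahead of A.

442800/1001 frames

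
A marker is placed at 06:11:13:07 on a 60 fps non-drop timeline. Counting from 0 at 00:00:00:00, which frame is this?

1336387

Total seconds to the label: (6 × 3600 + 11 × 60 + 13) = 22273.
Frame index = 22273 × 60 + 7 = 1336387.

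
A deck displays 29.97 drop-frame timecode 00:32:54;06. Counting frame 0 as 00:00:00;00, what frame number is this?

Complete 10-minute blocks: 3, each 17982 frames → 53946.
Remaining 2 whole minutes in the current block: 1800 + 1 × 1798 = 3598 frames.
Within the current minute: 54 × 30 + 6 − 2 = 1624 (labels ;00/;01 skipped at this minute). Total = 53946 + 3598 + 1624 = 59168.

59168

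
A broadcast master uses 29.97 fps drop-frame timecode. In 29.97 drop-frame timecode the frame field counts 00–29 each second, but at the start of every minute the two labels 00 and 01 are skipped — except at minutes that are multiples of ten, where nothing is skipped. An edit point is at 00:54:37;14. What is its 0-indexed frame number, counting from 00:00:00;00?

98226

As if non-drop at 30 labels/s: (0 × 3600 + 54 × 60 + 37) × 30 + 14 = 98324.
Minute boundaries passed: 54; those not divisible by 10: 54 − 5 = 49; dropped labels = 2 × 49 = 98.
Actual frame index = 98324 − 98 = 98226.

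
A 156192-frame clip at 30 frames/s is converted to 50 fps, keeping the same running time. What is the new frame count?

Target frames = source frames × (target rate / source rate) = 156192 × (50)/(30) = 156192 × 5/3 = 260320.

260320 frames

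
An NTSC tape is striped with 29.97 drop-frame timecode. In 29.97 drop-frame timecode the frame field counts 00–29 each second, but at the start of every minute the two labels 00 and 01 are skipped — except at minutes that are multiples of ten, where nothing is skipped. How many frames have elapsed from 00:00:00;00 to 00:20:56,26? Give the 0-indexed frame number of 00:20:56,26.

37670

As if non-drop at 30 labels/s: (0 × 3600 + 20 × 60 + 56) × 30 + 26 = 37706.
Minute boundaries passed: 20; those not divisible by 10: 20 − 2 = 18; dropped labels = 2 × 18 = 36.
Actual frame index = 37706 − 36 = 37670.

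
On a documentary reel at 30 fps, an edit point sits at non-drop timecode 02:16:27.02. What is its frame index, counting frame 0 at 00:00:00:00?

frame 245612

Total seconds to the label: (2 × 3600 + 16 × 60 + 27) = 8187.
Frame index = 8187 × 30 + 2 = 245612.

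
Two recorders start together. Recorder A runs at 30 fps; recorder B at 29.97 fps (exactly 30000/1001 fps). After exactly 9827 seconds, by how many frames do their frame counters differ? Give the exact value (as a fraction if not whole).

294810/1001 frames

A emits 30 × 9827 = 294810 frames; B emits 30000/1001 × 9827 = 294810000/1001.
Difference = 294810/1001 frames (≈ 294.5155); B is behind A.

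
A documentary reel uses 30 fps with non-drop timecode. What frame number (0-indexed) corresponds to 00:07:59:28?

14398

Total seconds to the label: (0 × 3600 + 7 × 60 + 59) = 479.
Frame index = 479 × 30 + 28 = 14398.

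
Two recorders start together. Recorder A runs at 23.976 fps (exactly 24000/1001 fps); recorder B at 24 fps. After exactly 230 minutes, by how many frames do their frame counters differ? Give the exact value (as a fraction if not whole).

331200/1001 frames

230 min = 13800 s.
A emits 24000/1001 × 13800 = 331200000/1001 frames; B emits 24 × 13800 = 331200.
Difference = 331200/1001 frames (≈ 330.8691); B is ahead of A.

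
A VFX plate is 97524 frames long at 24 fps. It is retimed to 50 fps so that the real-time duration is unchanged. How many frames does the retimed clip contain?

203175 frames

Target frames = source frames × (target rate / source rate) = 97524 × (50)/(24) = 97524 × 25/12 = 203175.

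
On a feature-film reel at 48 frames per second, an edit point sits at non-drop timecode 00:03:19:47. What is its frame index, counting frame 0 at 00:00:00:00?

Total seconds to the label: (0 × 3600 + 3 × 60 + 19) = 199.
Frame index = 199 × 48 + 47 = 9599.

frame 9599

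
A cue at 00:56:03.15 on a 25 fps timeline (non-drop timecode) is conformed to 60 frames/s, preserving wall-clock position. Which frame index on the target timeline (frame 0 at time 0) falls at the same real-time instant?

Source frame index: (0×3600 + 56×60 + 3) × 25 + 15 = 84090.
Real time: 84090 / (25) = 16818/5 s.
Target frame: (16818/5) × (60) = 201816.

frame 201816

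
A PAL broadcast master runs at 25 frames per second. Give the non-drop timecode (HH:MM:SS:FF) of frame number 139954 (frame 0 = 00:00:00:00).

139954 ÷ 25 = 5598 full seconds, remainder 4 frames.
5598 s = 1 h 33 min 18 s.
Timecode: 01:33:18:04.

01:33:18:04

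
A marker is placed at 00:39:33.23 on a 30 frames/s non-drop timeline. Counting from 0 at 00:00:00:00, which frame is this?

Total seconds to the label: (0 × 3600 + 39 × 60 + 33) = 2373.
Frame index = 2373 × 30 + 23 = 71213.

71213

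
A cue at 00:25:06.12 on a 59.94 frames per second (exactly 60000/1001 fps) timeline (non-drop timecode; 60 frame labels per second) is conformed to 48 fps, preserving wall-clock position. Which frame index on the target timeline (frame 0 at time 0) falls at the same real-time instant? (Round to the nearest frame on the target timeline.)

frame 72370

Source frame index: (0×3600 + 25×60 + 6) × 60 + 12 = 90372.
Real time: 90372 / (60000/1001) = 7538531/5000 s.
Target frame: (7538531/5000) × (48) = 45231186/625 ≈ 72369.898 → 72370.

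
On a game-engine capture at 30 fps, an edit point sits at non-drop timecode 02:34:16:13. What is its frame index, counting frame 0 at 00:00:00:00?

Total seconds to the label: (2 × 3600 + 34 × 60 + 16) = 9256.
Frame index = 9256 × 30 + 13 = 277693.

277693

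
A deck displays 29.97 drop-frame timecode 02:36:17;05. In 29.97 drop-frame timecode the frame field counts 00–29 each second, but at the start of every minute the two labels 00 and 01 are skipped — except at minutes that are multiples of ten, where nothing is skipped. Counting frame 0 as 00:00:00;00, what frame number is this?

281033

Complete 10-minute blocks: 15, each 17982 frames → 269730.
Remaining 6 whole minutes in the current block: 1800 + 5 × 1798 = 10790 frames.
Within the current minute: 17 × 30 + 5 − 2 = 513 (labels ;00/;01 skipped at this minute). Total = 269730 + 10790 + 513 = 281033.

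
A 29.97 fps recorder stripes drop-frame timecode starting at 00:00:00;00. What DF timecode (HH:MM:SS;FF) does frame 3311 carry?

Each 10-minute DF block holds 10 × 60 × 30 − 9 × 2 = 17982 frames. 3311 ÷ 17982 → 0 full blocks, remainder 3311.
Within the partial block the first minute is 1800 frames and each further minute 1798, so 1 further minute boundary passed. Total skipped labels = 18 × 0 + 2 × 1 = 2.
Non-drop label index = 3311 + 2 = 3313; at 30 labels/s that is 00:01:50:13, i.e. DF 00:01:50;13.

00:01:50;13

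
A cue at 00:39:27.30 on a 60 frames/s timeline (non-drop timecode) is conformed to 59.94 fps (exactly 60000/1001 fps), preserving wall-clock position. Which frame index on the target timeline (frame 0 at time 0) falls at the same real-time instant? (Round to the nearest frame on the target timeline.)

Source frame index: (0×3600 + 39×60 + 27) × 60 + 30 = 142050.
Real time: 142050 / (60) = 4735/2 s.
Target frame: (4735/2) × (60000/1001) = 142050000/1001 ≈ 141908.092 → 141908.

frame 141908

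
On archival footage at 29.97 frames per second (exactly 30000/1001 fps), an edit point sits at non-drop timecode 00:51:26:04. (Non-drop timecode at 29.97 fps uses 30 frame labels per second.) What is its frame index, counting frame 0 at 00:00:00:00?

92584

Total seconds to the label: (0 × 3600 + 51 × 60 + 26) = 3086.
Frame index = 3086 × 30 + 4 = 92584.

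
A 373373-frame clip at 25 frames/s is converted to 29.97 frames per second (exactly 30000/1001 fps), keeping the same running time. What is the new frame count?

447600 frames

Target frames = source frames × (target rate / source rate) = 373373 × (30000/1001)/(25) = 373373 × 1200/1001 = 447600.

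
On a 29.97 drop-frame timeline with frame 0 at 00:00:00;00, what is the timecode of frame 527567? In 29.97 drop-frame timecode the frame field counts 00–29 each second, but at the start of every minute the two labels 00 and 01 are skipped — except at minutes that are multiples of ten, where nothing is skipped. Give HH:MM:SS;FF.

Each 10-minute DF block holds 10 × 60 × 30 − 9 × 2 = 17982 frames. 527567 ÷ 17982 → 29 full blocks, remainder 6089.
Within the partial block the first minute is 1800 frames and each further minute 1798, so 3 further minute boundaries passed. Total skipped labels = 18 × 29 + 2 × 3 = 528.
Non-drop label index = 527567 + 528 = 528095; at 30 labels/s that is 04:53:23:05, i.e. DF 04:53:23;05.

04:53:23;05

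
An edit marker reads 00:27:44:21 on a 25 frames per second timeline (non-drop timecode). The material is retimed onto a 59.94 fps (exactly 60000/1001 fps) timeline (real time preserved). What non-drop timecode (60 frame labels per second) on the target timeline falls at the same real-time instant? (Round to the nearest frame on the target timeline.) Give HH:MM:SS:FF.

Source frame index: (0×3600 + 27×60 + 44) × 25 + 21 = 41621.
Real time: 41621 / (25) = 41621/25 s.
Target frame: (41621/25) × (60000/1001) = 99890400/1001 ≈ 99790.609 → 99791.
At 60 labels/s: frame 99791 → 00:27:43:11.

00:27:43:11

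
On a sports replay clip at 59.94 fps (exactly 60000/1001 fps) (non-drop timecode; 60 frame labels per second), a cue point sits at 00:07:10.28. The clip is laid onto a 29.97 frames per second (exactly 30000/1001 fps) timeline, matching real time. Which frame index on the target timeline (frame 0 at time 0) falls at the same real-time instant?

frame 12914

Source frame index: (0×3600 + 7×60 + 10) × 60 + 28 = 25828.
Real time: 25828 / (60000/1001) = 6463457/15000 s.
Target frame: (6463457/15000) × (30000/1001) = 12914.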